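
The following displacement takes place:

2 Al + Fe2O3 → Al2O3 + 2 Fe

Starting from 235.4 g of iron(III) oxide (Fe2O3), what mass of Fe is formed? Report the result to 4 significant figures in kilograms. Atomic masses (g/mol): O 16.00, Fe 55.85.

M(Fe2O3) = 2(55.85) + 3(16.00) = 159.70 g/mol.
M(Fe) = 55.85 g/mol.
n(Fe2O3) = 235.40 g / 159.70 g/mol = 1.4740 mol.
From the equation the Fe2O3:Fe mole ratio is 1:2, so n(Fe) = 1.4740 × 2/1 = 2.9480 mol.
Mass of Fe = 2.9480 mol × 55.85 g/mol = 164.65 g.
Converting to kg: 164.65 g = 0.1646 kg.

0.1646 kg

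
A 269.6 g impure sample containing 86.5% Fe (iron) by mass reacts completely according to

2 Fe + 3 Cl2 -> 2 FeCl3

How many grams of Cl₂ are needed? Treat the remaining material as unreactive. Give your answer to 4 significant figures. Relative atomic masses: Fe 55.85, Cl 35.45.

Mass of pure Fe = 269.6 g × 0.865 = 233.20 g.
M(Fe) = 55.85 g/mol.
M(Cl2) = 2(35.45) = 70.90 g/mol.
n(Fe) = 233.20 g / 55.85 g/mol = 4.1755 mol.
From the equation the Fe:Cl2 mole ratio is 2:3, so n(Cl2) = 4.1755 × 3/2 = 6.2633 mol.
Mass of Cl2 = 6.2633 mol × 70.90 g/mol = 444.07 g.

444.1 g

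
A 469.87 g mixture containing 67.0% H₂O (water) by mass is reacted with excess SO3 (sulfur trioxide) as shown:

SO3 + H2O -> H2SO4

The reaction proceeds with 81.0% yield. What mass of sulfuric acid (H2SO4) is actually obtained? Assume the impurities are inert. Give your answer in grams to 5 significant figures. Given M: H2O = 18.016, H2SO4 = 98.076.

Pure H2O available = 469.87 g × 0.670 = 314.813 g.
n(H2O) = 314.813 g / 18.016 g/mol = 17.4741 mol.
From the equation the H2O:H2SO4 mole ratio is 1:1, so n(H2SO4) = 17.4741 × 1/1 = 17.4741 mol.
Mass of H2SO4 = 17.4741 mol × 98.076 g/mol = 1713.79 g.
Actual mass collected = 1713.79 g × 0.810 = 1388.17 g.

1388.2 g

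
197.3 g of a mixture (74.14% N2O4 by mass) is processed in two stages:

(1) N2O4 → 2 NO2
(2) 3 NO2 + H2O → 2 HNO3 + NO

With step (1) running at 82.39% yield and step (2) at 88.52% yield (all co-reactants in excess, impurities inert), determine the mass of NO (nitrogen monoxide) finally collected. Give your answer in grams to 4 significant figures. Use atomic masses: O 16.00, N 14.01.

23.19 g

Pure N2O4 = 197.3 × 0.7414 = 146.28 g.
M(N2O4) = 2(14.01) + 4(16.00) = 92.02 g/mol.
M(NO) = 14.01 + 16.00 = 30.01 g/mol.
n(N2O4) = 146.28 / 92.02 = 1.5896 mol.
Step 1 (N2O4:NO2 = 1:2): theoretical n(NO2) = 3.1793 mol; at 82.39% yield, n(NO2) = 2.6194 mol.
Step 2 (NO2:NO = 3:1): theoretical n(NO) = 0.87313 mol, so theoretical mass = 0.87313 × 30.01 = 26.203 g.
At 88.52% yield, actual mass of NO = 26.203 × 0.8852 = 23.195 g.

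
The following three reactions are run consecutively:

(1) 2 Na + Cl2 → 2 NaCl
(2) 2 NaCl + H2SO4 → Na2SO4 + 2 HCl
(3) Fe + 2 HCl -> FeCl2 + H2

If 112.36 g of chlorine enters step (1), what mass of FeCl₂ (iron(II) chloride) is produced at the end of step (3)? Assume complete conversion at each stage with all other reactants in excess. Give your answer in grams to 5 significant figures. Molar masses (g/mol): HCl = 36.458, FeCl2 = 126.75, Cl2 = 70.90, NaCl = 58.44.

200.87 g

n(Cl2) = 112.36 / 70.90 = 1.58477 mol.
Reaction (1): Cl2→NaCl ratio 1:2 ⇒ n(NaCl) = 3.16953 mol.
Reaction (2): NaCl→HCl ratio 2:2 ⇒ n(HCl) = 3.16953 mol.
Reaction (3): HCl→FeCl2 ratio 2:1 ⇒ n(FeCl2) = 1.58477 mol.
Mass of FeCl2 = 1.58477 × 126.75 = 200.869 g.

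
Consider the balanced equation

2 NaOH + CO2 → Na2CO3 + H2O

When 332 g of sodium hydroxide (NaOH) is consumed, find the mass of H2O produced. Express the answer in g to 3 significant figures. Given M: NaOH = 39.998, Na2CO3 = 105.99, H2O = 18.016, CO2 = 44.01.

74.8 g

n(NaOH) = 332.0 g / 39.998 g/mol = 8.300 mol.
From the equation the NaOH:H2O mole ratio is 2:1, so n(H2O) = 8.300 × 1/2 = 4.150 mol.
Mass of H2O = 4.150 mol × 18.016 g/mol = 74.77 g.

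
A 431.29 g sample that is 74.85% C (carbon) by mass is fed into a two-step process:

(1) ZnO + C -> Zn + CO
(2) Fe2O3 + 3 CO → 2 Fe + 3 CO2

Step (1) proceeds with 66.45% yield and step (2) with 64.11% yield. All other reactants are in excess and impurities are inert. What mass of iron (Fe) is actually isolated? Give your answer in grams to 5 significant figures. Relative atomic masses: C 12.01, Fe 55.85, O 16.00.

Pure C = 431.29 × 0.7485 = 322.821 g.
M(C) = 12.01 g/mol.
M(Fe) = 55.85 g/mol.
n(C) = 322.821 / 12.01 = 26.8793 mol.
Step 1 (C:CO = 1:1): theoretical n(CO) = 26.8793 mol; at 66.45% yield, n(CO) = 17.8613 mol.
Step 2 (CO:Fe = 3:2): theoretical n(Fe) = 11.9075 mol, so theoretical mass = 11.9075 × 55.85 = 665.036 g.
At 64.11% yield, actual mass of Fe = 665.036 × 0.6411 = 426.355 g.

426.35 g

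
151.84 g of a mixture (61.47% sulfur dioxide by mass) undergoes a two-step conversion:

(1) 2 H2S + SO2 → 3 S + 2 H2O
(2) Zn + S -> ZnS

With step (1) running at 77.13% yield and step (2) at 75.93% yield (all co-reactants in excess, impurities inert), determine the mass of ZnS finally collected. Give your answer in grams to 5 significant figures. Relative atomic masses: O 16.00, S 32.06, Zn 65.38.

Pure SO2 = 151.84 × 0.6147 = 93.3360 g.
M(SO2) = 32.06 + 2(16.00) = 64.06 g/mol.
M(ZnS) = 65.38 + 32.06 = 97.44 g/mol.
n(SO2) = 93.3360 / 64.06 = 1.45701 mol.
Step 1 (SO2:S = 1:3): theoretical n(S) = 4.37103 mol; at 77.13% yield, n(S) = 3.37137 mol.
Step 2 (S:ZnS = 1:1): theoretical n(ZnS) = 3.37137 mol, so theoretical mass = 3.37137 × 97.44 = 328.507 g.
At 75.93% yield, actual mass of ZnS = 328.507 × 0.7593 = 249.435 g.

249.44 g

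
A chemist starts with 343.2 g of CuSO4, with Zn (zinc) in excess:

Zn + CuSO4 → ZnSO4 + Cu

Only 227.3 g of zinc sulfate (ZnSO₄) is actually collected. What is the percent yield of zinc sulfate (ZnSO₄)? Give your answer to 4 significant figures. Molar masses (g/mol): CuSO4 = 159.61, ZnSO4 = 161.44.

65.48 %

n(CuSO4) = 343.20 g / 159.61 g/mol = 2.1502 mol.
From the equation the CuSO4:ZnSO4 mole ratio is 1:1, so n(ZnSO4) = 2.1502 × 1/1 = 2.1502 mol.
Mass of ZnSO4 = 2.1502 mol × 161.44 g/mol = 347.13 g.
This is the theoretical yield. Percent yield = 227.3 g / 347.13 g × 100% = 65.479%.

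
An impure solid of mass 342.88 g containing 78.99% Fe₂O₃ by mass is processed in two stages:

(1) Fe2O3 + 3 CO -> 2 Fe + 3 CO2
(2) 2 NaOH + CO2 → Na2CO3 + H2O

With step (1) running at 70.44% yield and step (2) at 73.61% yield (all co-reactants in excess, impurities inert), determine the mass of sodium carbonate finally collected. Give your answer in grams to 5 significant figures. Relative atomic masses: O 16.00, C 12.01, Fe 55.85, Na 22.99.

279.61 g

Pure Fe2O3 = 342.88 × 0.7899 = 270.841 g.
M(Fe2O3) = 2(55.85) + 3(16.00) = 159.70 g/mol.
M(Na2CO3) = 2(22.99) + 12.01 + 3(16.00) = 105.99 g/mol.
n(Fe2O3) = 270.841 / 159.70 = 1.69594 mol.
Step 1 (Fe2O3:CO2 = 1:3): theoretical n(CO2) = 5.08781 mol; at 70.44% yield, n(CO2) = 3.58385 mol.
Step 2 (CO2:Na2CO3 = 1:1): theoretical n(Na2CO3) = 3.58385 mol, so theoretical mass = 3.58385 × 105.99 = 379.852 g.
At 73.61% yield, actual mass of Na2CO3 = 379.852 × 0.7361 = 279.609 g.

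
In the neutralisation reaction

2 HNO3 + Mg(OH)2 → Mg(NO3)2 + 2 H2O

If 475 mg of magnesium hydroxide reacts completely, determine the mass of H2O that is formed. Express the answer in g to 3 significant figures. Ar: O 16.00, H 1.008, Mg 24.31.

0.293 g

M(Mg(OH)2) = 24.31 + 2(16.00) + 2(1.008) = 58.326 g/mol.
M(H2O) = 2(1.008) + 16.00 = 18.016 g/mol.
Convert: 475 mg = 0.4750 g.
n(Mg(OH)2) = 0.4750 g / 58.326 g/mol = 0.008144 mol.
From the equation the Mg(OH)2:H2O mole ratio is 1:2, so n(H2O) = 0.008144 × 2/1 = 0.01629 mol.
Mass of H2O = 0.01629 mol × 18.016 g/mol = 0.2934 g.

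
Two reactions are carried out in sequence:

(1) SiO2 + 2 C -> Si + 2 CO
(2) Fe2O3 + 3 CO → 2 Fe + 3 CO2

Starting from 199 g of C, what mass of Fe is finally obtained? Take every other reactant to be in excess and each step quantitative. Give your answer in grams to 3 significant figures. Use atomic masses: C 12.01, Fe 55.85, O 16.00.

617 g

M(C) = 12.01 g/mol.
M(Fe) = 55.85 g/mol.
n(C) = 199.0 / 12.01 = 16.57 mol.
Step 1 gives a 2:2 ratio of C to CO, so n(CO) = 16.57 mol.
In step 2 the CO:Fe ratio is 3:2, so n(Fe) = 11.05 mol.
Mass of Fe = 11.05 × 55.85 = 616.9 g.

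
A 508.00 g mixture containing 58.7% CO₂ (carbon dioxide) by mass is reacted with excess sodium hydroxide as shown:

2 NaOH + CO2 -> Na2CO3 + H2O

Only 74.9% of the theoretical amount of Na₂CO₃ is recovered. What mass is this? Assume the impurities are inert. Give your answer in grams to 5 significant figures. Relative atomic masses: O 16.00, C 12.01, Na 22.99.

Pure CO2 available = 508.00 g × 0.587 = 298.196 g.
M(CO2) = 12.01 + 2(16.00) = 44.01 g/mol.
M(Na2CO3) = 2(22.99) + 12.01 + 3(16.00) = 105.99 g/mol.
n(CO2) = 298.196 g / 44.01 g/mol = 6.77564 mol.
From the equation the CO2:Na2CO3 mole ratio is 1:1, so n(Na2CO3) = 6.77564 × 1/1 = 6.77564 mol.
Mass of Na2CO3 = 6.77564 mol × 105.99 g/mol = 718.150 g.
Actual mass collected = 718.150 g × 0.749 = 537.895 g.

537.89 g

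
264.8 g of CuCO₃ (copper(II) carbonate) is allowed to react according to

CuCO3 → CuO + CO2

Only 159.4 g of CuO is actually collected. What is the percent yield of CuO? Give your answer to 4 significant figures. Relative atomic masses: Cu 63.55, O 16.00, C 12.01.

93.50 %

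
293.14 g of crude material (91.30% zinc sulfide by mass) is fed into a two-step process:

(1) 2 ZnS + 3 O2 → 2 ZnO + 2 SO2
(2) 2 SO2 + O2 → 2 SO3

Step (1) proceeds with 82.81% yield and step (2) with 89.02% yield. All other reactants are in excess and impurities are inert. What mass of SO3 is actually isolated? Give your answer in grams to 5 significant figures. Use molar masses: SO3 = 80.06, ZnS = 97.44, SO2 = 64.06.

162.10 g

Pure ZnS = 293.14 × 0.9130 = 267.637 g.
n(ZnS) = 267.637 / 97.44 = 2.74668 mol.
Step 1 (ZnS:SO2 = 2:2): theoretical n(SO2) = 2.74668 mol; at 82.81% yield, n(SO2) = 2.27453 mol.
Step 2 (SO2:SO3 = 2:2): theoretical n(SO3) = 2.27453 mol, so theoretical mass = 2.27453 × 80.06 = 182.099 g.
At 89.02% yield, actual mass of SO3 = 182.099 × 0.8902 = 162.104 g.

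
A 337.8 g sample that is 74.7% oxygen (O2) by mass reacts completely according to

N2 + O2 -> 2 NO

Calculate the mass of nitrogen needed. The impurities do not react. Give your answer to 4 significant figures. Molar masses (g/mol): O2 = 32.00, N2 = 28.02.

221.0 g

Mass of pure O2 = 337.8 g × 0.747 = 252.34 g.
n(O2) = 252.34 g / 32.00 g/mol = 7.8855 mol.
From the equation the O2:N2 mole ratio is 1:1, so n(N2) = 7.8855 × 1/1 = 7.8855 mol.
Mass of N2 = 7.8855 mol × 28.02 g/mol = 220.95 g.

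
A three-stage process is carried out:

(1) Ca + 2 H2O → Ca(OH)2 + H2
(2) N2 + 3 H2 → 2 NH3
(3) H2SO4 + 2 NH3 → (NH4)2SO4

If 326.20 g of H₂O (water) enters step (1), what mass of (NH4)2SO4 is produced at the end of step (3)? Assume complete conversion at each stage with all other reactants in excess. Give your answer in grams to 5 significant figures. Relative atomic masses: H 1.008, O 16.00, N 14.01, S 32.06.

398.77 g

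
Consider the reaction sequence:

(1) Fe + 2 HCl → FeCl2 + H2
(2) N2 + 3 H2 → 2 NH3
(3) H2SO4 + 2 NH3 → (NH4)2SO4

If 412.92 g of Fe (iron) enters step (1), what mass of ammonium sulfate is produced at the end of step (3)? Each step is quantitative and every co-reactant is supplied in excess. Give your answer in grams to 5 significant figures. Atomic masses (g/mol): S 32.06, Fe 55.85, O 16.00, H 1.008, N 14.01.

325.66 g

M(Fe) = 55.85 g/mol.
M((NH4)2SO4) = 2(14.01) + 8(1.008) + 32.06 + 4(16.00) = 132.144 g/mol.
n(Fe) = 412.92 / 55.85 = 7.39338 mol.
Reaction (1): Fe→H2 ratio 1:1 ⇒ n(H2) = 7.39338 mol.
Reaction (2): H2→NH3 ratio 3:2 ⇒ n(NH3) = 4.92892 mol.
Reaction (3): NH3→(NH4)2SO4 ratio 2:1 ⇒ n((NH4)2SO4) = 2.46446 mol.
Mass of (NH4)2SO4 = 2.46446 × 132.144 = 325.663 g.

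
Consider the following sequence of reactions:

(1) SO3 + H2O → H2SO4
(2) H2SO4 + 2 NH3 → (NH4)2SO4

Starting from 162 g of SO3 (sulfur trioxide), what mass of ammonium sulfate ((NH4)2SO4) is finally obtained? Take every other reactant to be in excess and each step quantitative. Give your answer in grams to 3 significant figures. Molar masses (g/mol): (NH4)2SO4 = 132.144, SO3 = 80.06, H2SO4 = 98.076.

n(SO3) = 162.0 / 80.06 = 2.023 mol.
Step 1 gives a 1:1 ratio of SO3 to H2SO4, so n(H2SO4) = 2.023 mol.
In step 2 the H2SO4:(NH4)2SO4 ratio is 1:1, so n((NH4)2SO4) = 2.023 mol.
Mass of (NH4)2SO4 = 2.023 × 132.144 = 267.4 g.

267 g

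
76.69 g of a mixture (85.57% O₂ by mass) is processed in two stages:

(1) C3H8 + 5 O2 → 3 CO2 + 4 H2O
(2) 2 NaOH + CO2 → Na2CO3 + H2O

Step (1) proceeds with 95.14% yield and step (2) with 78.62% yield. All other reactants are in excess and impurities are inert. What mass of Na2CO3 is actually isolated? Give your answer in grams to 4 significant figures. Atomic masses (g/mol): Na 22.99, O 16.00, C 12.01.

Pure O2 = 76.69 × 0.8557 = 65.624 g.
M(O2) = 2(16.00) = 32.00 g/mol.
M(Na2CO3) = 2(22.99) + 12.01 + 3(16.00) = 105.99 g/mol.
n(O2) = 65.624 / 32.00 = 2.0507 mol.
Step 1 (O2:CO2 = 5:3): theoretical n(CO2) = 1.2304 mol; at 95.14% yield, n(CO2) = 1.1706 mol.
Step 2 (CO2:Na2CO3 = 1:1): theoretical n(Na2CO3) = 1.1706 mol, so theoretical mass = 1.1706 × 105.99 = 124.08 g.
At 78.62% yield, actual mass of Na2CO3 = 124.08 × 0.7862 = 97.549 g.

97.55 g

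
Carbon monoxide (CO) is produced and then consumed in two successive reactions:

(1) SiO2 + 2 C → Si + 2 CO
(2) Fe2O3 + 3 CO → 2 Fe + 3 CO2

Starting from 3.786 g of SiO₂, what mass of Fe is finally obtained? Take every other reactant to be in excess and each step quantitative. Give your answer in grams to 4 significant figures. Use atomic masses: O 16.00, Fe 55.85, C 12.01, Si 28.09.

4.692 g

M(SiO2) = 28.09 + 2(16.00) = 60.09 g/mol.
M(Fe) = 55.85 g/mol.
n(SiO2) = 3.7860 / 60.09 = 0.063005 mol.
Step 1 gives a 1:2 ratio of SiO2 to CO, so n(CO) = 0.12601 mol.
In step 2 the CO:Fe ratio is 3:2, so n(Fe) = 0.084007 mol.
Mass of Fe = 0.084007 × 55.85 = 4.6918 g.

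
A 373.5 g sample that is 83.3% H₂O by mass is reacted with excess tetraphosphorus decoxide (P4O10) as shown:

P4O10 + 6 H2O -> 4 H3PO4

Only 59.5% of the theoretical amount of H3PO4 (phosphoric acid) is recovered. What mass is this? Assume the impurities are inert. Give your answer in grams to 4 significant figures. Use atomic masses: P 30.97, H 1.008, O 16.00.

Pure H2O available = 373.5 g × 0.833 = 311.13 g.
M(H2O) = 2(1.008) + 16.00 = 18.016 g/mol.
M(H3PO4) = 3(1.008) + 30.97 + 4(16.00) = 97.994 g/mol.
n(H2O) = 311.13 g / 18.016 g/mol = 17.269 mol.
From the equation the H2O:H3PO4 mole ratio is 6:4, so n(H3PO4) = 17.269 × 4/6 = 11.513 mol.
Mass of H3PO4 = 11.513 mol × 97.994 g/mol = 1128.2 g.
Actual mass collected = 1128.2 g × 0.595 = 671.28 g.

671.3 g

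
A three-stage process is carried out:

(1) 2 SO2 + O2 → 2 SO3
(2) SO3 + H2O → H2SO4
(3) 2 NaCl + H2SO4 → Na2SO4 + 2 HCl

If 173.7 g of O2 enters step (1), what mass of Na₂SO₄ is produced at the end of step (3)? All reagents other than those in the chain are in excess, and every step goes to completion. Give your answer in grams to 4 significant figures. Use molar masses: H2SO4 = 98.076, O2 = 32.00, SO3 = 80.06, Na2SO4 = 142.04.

1542 g

n(O2) = 173.7 / 32.00 = 5.4281 mol.
Reaction (1): O2→SO3 ratio 1:2 ⇒ n(SO3) = 10.856 mol.
Reaction (2): SO3→H2SO4 ratio 1:1 ⇒ n(H2SO4) = 10.856 mol.
Reaction (3): H2SO4→Na2SO4 ratio 1:1 ⇒ n(Na2SO4) = 10.856 mol.
Mass of Na2SO4 = 10.856 × 142.04 = 1542.0 g.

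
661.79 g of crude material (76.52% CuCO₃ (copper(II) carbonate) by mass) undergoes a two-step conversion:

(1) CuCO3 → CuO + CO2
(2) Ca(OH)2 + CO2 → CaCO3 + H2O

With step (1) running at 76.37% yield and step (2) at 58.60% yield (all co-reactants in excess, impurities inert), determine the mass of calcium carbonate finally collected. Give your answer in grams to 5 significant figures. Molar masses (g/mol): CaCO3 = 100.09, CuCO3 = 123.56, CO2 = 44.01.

Pure CuCO3 = 661.79 × 0.7652 = 506.402 g.
n(CuCO3) = 506.402 / 123.56 = 4.09843 mol.
Step 1 (CuCO3:CO2 = 1:1): theoretical n(CO2) = 4.09843 mol; at 76.37% yield, n(CO2) = 3.12997 mol.
Step 2 (CO2:CaCO3 = 1:1): theoretical n(CaCO3) = 3.12997 mol, so theoretical mass = 3.12997 × 100.09 = 313.279 g.
At 58.60% yield, actual mass of CaCO3 = 313.279 × 0.5860 = 183.581 g.

183.58 g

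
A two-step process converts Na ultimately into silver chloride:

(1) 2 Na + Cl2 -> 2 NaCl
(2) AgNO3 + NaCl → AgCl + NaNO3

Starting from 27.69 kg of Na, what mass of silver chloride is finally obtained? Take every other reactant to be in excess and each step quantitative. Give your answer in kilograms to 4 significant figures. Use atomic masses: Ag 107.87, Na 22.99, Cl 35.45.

M(Na) = 22.99 g/mol.
M(AgCl) = 107.87 + 35.45 = 143.32 g/mol.
27.69 kg = 27690 g.
n(Na) = 27690 / 22.99 = 1204.4 mol.
Step 1 gives a 2:2 ratio of Na to NaCl, so n(NaCl) = 1204.4 mol.
In step 2 the NaCl:AgCl ratio is 1:1, so n(AgCl) = 1204.4 mol.
Mass of AgCl = 1204.4 × 143.32 = 172620 g = 172.6 kg.

172.6 kg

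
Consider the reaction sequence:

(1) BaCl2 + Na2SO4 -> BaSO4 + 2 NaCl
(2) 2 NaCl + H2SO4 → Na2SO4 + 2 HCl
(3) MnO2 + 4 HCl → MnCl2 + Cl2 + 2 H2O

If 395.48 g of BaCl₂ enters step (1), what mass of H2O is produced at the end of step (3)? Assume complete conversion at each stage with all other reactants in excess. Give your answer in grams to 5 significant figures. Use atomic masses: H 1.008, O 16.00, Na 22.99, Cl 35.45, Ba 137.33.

M(BaCl2) = 137.33 + 2(35.45) = 208.23 g/mol.
M(H2O) = 2(1.008) + 16.00 = 18.016 g/mol.
n(BaCl2) = 395.48 / 208.23 = 1.89925 mol.
Reaction (1): BaCl2→NaCl ratio 1:2 ⇒ n(NaCl) = 3.79849 mol.
Reaction (2): NaCl→HCl ratio 2:2 ⇒ n(HCl) = 3.79849 mol.
Reaction (3): HCl→H2O ratio 4:2 ⇒ n(H2O) = 1.89925 mol.
Mass of H2O = 1.89925 × 18.016 = 34.2168 g.

34.217 g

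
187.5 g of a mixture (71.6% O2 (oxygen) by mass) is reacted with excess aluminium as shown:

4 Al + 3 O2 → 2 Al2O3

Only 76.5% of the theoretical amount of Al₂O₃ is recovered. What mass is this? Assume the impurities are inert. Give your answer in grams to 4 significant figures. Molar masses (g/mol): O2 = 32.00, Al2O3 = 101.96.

Pure O2 available = 187.5 g × 0.716 = 134.25 g.
n(O2) = 134.25 g / 32.00 g/mol = 4.1953 mol.
From the equation the O2:Al2O3 mole ratio is 3:2, so n(Al2O3) = 4.1953 × 2/3 = 2.7969 mol.
Mass of Al2O3 = 2.7969 mol × 101.96 g/mol = 285.17 g.
Actual mass collected = 285.17 g × 0.765 = 218.15 g.

218.2 g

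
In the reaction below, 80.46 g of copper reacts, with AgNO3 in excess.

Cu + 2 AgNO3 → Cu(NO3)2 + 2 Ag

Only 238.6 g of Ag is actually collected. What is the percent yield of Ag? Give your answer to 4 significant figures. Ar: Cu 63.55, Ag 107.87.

87.35 %

M(Cu) = 63.55 g/mol.
M(Ag) = 107.87 g/mol.
n(Cu) = 80.460 g / 63.55 g/mol = 1.2661 mol.
From the equation the Cu:Ag mole ratio is 1:2, so n(Ag) = 1.2661 × 2/1 = 2.5322 mol.
Mass of Ag = 2.5322 mol × 107.87 g/mol = 273.15 g.
This is the theoretical yield. Percent yield = 238.6 g / 273.15 g × 100% = 87.352%.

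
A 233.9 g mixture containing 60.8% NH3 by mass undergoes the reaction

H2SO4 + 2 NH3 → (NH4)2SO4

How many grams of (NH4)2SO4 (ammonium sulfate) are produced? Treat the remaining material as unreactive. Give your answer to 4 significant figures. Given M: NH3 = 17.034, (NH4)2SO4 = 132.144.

Mass of pure NH3 = 233.9 g × 0.608 = 142.21 g.
n(NH3) = 142.21 g / 17.034 g/mol = 8.3487 mol.
From the equation the NH3:(NH4)2SO4 mole ratio is 2:1, so n((NH4)2SO4) = 8.3487 × 1/2 = 4.1743 mol.
Mass of (NH4)2SO4 = 4.1743 mol × 132.144 g/mol = 551.61 g.

551.6 g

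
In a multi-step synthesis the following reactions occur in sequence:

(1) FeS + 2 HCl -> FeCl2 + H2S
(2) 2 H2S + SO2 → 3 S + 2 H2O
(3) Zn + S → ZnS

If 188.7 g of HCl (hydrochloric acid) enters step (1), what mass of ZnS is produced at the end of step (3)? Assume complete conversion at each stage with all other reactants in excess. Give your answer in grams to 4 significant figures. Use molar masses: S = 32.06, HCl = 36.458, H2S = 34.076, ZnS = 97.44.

378.2 g

n(HCl) = 188.7 / 36.458 = 5.1758 mol.
Reaction (1): HCl→H2S ratio 2:1 ⇒ n(H2S) = 2.5879 mol.
Reaction (2): H2S→S ratio 2:3 ⇒ n(S) = 3.8819 mol.
Reaction (3): S→ZnS ratio 1:1 ⇒ n(ZnS) = 3.8819 mol.
Mass of ZnS = 3.8819 × 97.44 = 378.25 g.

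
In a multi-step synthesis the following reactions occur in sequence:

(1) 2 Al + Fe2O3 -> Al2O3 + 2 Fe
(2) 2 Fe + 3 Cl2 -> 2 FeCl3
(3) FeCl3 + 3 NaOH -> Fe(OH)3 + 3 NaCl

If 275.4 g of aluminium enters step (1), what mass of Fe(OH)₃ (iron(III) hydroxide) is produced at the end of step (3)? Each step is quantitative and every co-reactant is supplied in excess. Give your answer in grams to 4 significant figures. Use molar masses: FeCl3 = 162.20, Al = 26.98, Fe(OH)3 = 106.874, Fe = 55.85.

n(Al) = 275.4 / 26.98 = 10.208 mol.
Reaction (1): Al→Fe ratio 2:2 ⇒ n(Fe) = 10.208 mol.
Reaction (2): Fe→FeCl3 ratio 2:2 ⇒ n(FeCl3) = 10.208 mol.
Reaction (3): FeCl3→Fe(OH)3 ratio 1:1 ⇒ n(Fe(OH)3) = 10.208 mol.
Mass of Fe(OH)3 = 10.208 × 106.874 = 1090.9 g.

1091 g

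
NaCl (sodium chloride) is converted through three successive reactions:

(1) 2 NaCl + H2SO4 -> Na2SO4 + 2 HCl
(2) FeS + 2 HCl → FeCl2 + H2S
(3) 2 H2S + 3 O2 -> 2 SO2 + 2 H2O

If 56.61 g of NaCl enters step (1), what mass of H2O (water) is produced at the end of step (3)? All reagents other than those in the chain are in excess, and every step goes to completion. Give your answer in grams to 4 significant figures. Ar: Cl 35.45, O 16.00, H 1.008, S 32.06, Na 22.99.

8.726 g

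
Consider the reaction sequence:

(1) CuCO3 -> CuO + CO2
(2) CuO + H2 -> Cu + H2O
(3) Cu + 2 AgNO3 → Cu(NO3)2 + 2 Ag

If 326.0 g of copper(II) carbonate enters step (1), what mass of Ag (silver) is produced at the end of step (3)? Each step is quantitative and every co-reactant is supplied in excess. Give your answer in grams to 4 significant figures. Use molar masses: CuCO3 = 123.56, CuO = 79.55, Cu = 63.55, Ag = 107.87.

n(CuCO3) = 326.0 / 123.56 = 2.6384 mol.
Reaction (1): CuCO3→CuO ratio 1:1 ⇒ n(CuO) = 2.6384 mol.
Reaction (2): CuO→Cu ratio 1:1 ⇒ n(Cu) = 2.6384 mol.
Reaction (3): Cu→Ag ratio 1:2 ⇒ n(Ag) = 5.2768 mol.
Mass of Ag = 5.2768 × 107.87 = 569.21 g.

569.2 g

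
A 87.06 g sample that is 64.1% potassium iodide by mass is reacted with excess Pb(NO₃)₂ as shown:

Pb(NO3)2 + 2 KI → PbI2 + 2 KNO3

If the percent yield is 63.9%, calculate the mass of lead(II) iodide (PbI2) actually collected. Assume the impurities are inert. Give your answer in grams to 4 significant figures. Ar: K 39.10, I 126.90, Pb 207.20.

49.52 g

Pure KI available = 87.06 g × 0.641 = 55.805 g.
M(KI) = 39.10 + 126.90 = 166.00 g/mol.
M(PbI2) = 207.20 + 2(126.90) = 461.00 g/mol.
n(KI) = 55.805 g / 166.00 g/mol = 0.33618 mol.
From the equation the KI:PbI2 mole ratio is 2:1, so n(PbI2) = 0.33618 × 1/2 = 0.16809 mol.
Mass of PbI2 = 0.16809 mol × 461.00 g/mol = 77.489 g.
Actual mass collected = 77.489 g × 0.639 = 49.515 g.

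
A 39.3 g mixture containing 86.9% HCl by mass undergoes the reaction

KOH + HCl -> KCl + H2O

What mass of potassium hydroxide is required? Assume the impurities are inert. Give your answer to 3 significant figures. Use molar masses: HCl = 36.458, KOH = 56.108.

Mass of pure HCl = 39.3 g × 0.869 = 34.15 g.
n(HCl) = 34.15 g / 36.458 g/mol = 0.9367 mol.
From the equation the HCl:KOH mole ratio is 1:1, so n(KOH) = 0.9367 × 1/1 = 0.9367 mol.
Mass of KOH = 0.9367 mol × 56.108 g/mol = 52.56 g.

52.6 g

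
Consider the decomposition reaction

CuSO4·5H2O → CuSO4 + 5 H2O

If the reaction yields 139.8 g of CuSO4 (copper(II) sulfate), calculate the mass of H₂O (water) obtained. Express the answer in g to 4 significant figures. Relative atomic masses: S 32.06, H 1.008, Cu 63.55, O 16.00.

M(CuSO4) = 63.55 + 32.06 + 4(16.00) = 159.61 g/mol.
M(H2O) = 2(1.008) + 16.00 = 18.016 g/mol.
n(CuSO4) = 139.80 g / 159.61 g/mol = 0.87588 mol.
From the equation the CuSO4:H2O mole ratio is 1:5, so n(H2O) = 0.87588 × 5/1 = 4.3794 mol.
Mass of H2O = 4.3794 mol × 18.016 g/mol = 78.900 g.

78.90 g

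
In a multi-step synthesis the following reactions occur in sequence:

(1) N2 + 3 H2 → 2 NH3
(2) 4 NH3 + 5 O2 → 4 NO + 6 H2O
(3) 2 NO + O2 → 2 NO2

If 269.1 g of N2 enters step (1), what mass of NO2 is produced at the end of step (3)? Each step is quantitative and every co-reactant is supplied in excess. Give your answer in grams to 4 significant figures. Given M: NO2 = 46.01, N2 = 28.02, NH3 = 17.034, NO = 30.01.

883.7 g

n(N2) = 269.1 / 28.02 = 9.6039 mol.
Reaction (1): N2→NH3 ratio 1:2 ⇒ n(NH3) = 19.208 mol.
Reaction (2): NH3→NO ratio 4:4 ⇒ n(NO) = 19.208 mol.
Reaction (3): NO→NO2 ratio 2:2 ⇒ n(NO2) = 19.208 mol.
Mass of NO2 = 19.208 × 46.01 = 883.75 g.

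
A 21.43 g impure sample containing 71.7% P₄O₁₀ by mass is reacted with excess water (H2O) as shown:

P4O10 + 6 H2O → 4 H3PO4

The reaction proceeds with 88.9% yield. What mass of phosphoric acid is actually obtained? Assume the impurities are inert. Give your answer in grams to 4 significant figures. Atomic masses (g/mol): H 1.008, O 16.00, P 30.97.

Pure P4O10 available = 21.43 g × 0.717 = 15.365 g.
M(P4O10) = 4(30.97) + 10(16.00) = 283.88 g/mol.
M(H3PO4) = 3(1.008) + 30.97 + 4(16.00) = 97.994 g/mol.
n(P4O10) = 15.365 g / 283.88 g/mol = 0.054126 mol.
From the equation the P4O10:H3PO4 mole ratio is 1:4, so n(H3PO4) = 0.054126 × 4/1 = 0.21650 mol.
Mass of H3PO4 = 0.21650 mol × 97.994 g/mol = 21.216 g.
Actual mass collected = 21.216 g × 0.889 = 18.861 g.

18.86 g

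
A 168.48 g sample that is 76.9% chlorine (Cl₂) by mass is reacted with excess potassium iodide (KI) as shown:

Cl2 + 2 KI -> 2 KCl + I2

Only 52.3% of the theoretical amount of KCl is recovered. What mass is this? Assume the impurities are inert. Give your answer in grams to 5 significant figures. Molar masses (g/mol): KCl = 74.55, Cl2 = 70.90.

142.50 g

Pure Cl2 available = 168.48 g × 0.769 = 129.561 g.
n(Cl2) = 129.561 g / 70.90 g/mol = 1.82738 mol.
From the equation the Cl2:KCl mole ratio is 1:2, so n(KCl) = 1.82738 × 2/1 = 3.65476 mol.
Mass of KCl = 3.65476 mol × 74.55 g/mol = 272.462 g.
Actual mass collected = 272.462 g × 0.523 = 142.498 g.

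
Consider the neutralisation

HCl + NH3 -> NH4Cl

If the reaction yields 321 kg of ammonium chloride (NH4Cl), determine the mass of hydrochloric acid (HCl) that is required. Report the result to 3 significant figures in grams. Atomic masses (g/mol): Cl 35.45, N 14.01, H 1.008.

219000 g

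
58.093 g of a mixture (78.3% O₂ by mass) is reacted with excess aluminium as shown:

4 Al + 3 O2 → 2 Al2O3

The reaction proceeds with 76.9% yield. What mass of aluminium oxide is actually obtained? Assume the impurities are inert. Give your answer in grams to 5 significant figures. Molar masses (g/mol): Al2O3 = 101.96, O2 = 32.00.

74.302 g

Pure O2 available = 58.093 g × 0.783 = 45.4868 g.
n(O2) = 45.4868 g / 32.00 g/mol = 1.42146 mol.
From the equation the O2:Al2O3 mole ratio is 3:2, so n(Al2O3) = 1.42146 × 2/3 = 0.947642 mol.
Mass of Al2O3 = 0.947642 mol × 101.96 g/mol = 96.6216 g.
Actual mass collected = 96.6216 g × 0.769 = 74.3020 g.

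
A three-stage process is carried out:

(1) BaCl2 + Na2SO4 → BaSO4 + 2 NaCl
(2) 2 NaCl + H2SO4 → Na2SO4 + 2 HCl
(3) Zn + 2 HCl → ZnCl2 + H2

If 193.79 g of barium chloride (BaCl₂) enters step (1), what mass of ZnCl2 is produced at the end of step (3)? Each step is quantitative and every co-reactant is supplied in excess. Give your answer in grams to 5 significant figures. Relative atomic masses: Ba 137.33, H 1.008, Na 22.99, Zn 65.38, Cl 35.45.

M(BaCl2) = 137.33 + 2(35.45) = 208.23 g/mol.
M(ZnCl2) = 65.38 + 2(35.45) = 136.28 g/mol.
n(BaCl2) = 193.79 / 208.23 = 0.930654 mol.
Reaction (1): BaCl2→NaCl ratio 1:2 ⇒ n(NaCl) = 1.86131 mol.
Reaction (2): NaCl→HCl ratio 2:2 ⇒ n(HCl) = 1.86131 mol.
Reaction (3): HCl→ZnCl2 ratio 2:1 ⇒ n(ZnCl2) = 0.930654 mol.
Mass of ZnCl2 = 0.930654 × 136.28 = 126.829 g.

126.83 g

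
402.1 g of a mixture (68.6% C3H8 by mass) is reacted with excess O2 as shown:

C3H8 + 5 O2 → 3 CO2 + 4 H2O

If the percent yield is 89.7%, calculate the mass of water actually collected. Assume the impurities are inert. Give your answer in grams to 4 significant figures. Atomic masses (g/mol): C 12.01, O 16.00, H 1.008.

Pure C3H8 available = 402.1 g × 0.686 = 275.84 g.
M(C3H8) = 3(12.01) + 8(1.008) = 44.094 g/mol.
M(H2O) = 2(1.008) + 16.00 = 18.016 g/mol.
n(C3H8) = 275.84 g / 44.094 g/mol = 6.2557 mol.
From the equation the C3H8:H2O mole ratio is 1:4, so n(H2O) = 6.2557 × 4/1 = 25.023 mol.
Mass of H2O = 25.023 mol × 18.016 g/mol = 450.81 g.
Actual mass collected = 450.81 g × 0.897 = 404.38 g.

404.4 g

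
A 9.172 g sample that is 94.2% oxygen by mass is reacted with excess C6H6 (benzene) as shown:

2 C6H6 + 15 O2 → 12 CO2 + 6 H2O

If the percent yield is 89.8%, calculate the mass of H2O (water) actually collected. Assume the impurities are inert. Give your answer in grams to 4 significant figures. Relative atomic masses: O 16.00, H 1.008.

1.747 g

Pure O2 available = 9.172 g × 0.942 = 8.6400 g.
M(O2) = 2(16.00) = 32.00 g/mol.
M(H2O) = 2(1.008) + 16.00 = 18.016 g/mol.
n(O2) = 8.6400 g / 32.00 g/mol = 0.27000 mol.
From the equation the O2:H2O mole ratio is 15:6, so n(H2O) = 0.27000 × 6/15 = 0.10800 mol.
Mass of H2O = 0.10800 mol × 18.016 g/mol = 1.9457 g.
Actual mass collected = 1.9457 g × 0.898 = 1.7473 g.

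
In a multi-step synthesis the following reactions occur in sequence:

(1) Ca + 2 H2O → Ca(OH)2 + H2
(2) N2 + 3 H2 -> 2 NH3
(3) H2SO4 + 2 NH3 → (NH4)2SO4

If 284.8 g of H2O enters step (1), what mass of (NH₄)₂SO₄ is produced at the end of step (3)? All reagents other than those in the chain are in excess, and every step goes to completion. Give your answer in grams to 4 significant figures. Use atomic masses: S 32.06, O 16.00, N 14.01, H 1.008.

M(H2O) = 2(1.008) + 16.00 = 18.016 g/mol.
M((NH4)2SO4) = 2(14.01) + 8(1.008) + 32.06 + 4(16.00) = 132.144 g/mol.
n(H2O) = 284.8 / 18.016 = 15.808 mol.
Reaction (1): H2O→H2 ratio 2:1 ⇒ n(H2) = 7.9041 mol.
Reaction (2): H2→NH3 ratio 3:2 ⇒ n(NH3) = 5.2694 mol.
Reaction (3): NH3→(NH4)2SO4 ratio 2:1 ⇒ n((NH4)2SO4) = 2.6347 mol.
Mass of (NH4)2SO4 = 2.6347 × 132.144 = 348.16 g.

348.2 g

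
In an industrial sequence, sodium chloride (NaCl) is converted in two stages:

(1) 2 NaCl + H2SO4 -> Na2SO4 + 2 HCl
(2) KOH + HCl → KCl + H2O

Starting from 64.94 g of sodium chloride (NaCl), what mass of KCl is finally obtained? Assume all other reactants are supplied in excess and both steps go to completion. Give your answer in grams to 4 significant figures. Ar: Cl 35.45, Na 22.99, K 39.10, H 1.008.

82.84 g

M(NaCl) = 22.99 + 35.45 = 58.44 g/mol.
M(KCl) = 39.10 + 35.45 = 74.55 g/mol.
n(NaCl) = 64.940 / 58.44 = 1.1112 mol.
Step 1 gives a 2:2 ratio of NaCl to HCl, so n(HCl) = 1.1112 mol.
In step 2 the HCl:KCl ratio is 1:1, so n(KCl) = 1.1112 mol.
Mass of KCl = 1.1112 × 74.55 = 82.842 g.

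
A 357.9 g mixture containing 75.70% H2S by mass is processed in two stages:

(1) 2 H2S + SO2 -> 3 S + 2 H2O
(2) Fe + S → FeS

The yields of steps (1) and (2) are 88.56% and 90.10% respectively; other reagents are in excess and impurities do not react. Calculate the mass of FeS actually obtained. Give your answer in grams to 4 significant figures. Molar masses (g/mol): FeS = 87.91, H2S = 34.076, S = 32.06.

Pure H2S = 357.9 × 0.7570 = 270.93 g.
n(H2S) = 270.93 / 34.076 = 7.9508 mol.
Step 1 (H2S:S = 2:3): theoretical n(S) = 11.926 mol; at 88.56% yield, n(S) = 10.562 mol.
Step 2 (S:FeS = 1:1): theoretical n(FeS) = 10.562 mol, so theoretical mass = 10.562 × 87.91 = 928.49 g.
At 90.10% yield, actual mass of FeS = 928.49 × 0.9010 = 836.57 g.

836.6 g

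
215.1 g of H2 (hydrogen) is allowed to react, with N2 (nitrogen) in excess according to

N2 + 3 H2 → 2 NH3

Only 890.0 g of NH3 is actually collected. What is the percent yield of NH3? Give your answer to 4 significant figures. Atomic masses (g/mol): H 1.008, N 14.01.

73.45 %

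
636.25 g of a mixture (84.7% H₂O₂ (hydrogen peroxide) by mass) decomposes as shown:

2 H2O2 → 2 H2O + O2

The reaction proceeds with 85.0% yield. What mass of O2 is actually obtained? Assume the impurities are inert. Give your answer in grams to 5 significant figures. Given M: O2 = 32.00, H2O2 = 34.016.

215.46 g

Pure H2O2 available = 636.25 g × 0.847 = 538.904 g.
n(H2O2) = 538.904 g / 34.016 g/mol = 15.8427 mol.
From the equation the H2O2:O2 mole ratio is 2:1, so n(O2) = 15.8427 × 1/2 = 7.92133 mol.
Mass of O2 = 7.92133 mol × 32.00 g/mol = 253.482 g.
Actual mass collected = 253.482 g × 0.850 = 215.460 g.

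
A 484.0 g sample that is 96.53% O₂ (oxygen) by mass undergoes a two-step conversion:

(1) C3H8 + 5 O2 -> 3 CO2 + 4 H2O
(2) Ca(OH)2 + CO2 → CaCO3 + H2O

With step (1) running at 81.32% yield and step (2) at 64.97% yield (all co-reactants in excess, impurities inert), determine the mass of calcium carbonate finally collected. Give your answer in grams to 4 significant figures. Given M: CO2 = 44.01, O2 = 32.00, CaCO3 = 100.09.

Pure O2 = 484.0 × 0.9653 = 467.21 g.
n(O2) = 467.21 / 32.00 = 14.600 mol.
Step 1 (O2:CO2 = 5:3): theoretical n(CO2) = 8.7601 mol; at 81.32% yield, n(CO2) = 7.1237 mol.
Step 2 (CO2:CaCO3 = 1:1): theoretical n(CaCO3) = 7.1237 mol, so theoretical mass = 7.1237 × 100.09 = 713.01 g.
At 64.97% yield, actual mass of CaCO3 = 713.01 × 0.6497 = 463.24 g.

463.2 g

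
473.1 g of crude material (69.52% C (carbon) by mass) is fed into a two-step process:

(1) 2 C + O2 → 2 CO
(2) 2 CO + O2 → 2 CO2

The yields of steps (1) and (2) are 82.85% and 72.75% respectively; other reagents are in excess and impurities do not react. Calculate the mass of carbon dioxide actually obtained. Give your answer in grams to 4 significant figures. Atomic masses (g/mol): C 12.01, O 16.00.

Pure C = 473.1 × 0.6952 = 328.90 g.
M(C) = 12.01 g/mol.
M(CO2) = 12.01 + 2(16.00) = 44.01 g/mol.
n(C) = 328.90 / 12.01 = 27.385 mol.
Step 1 (C:CO = 2:2): theoretical n(CO) = 27.385 mol; at 82.85% yield, n(CO) = 22.689 mol.
Step 2 (CO:CO2 = 2:2): theoretical n(CO2) = 22.689 mol, so theoretical mass = 22.689 × 44.01 = 998.54 g.
At 72.75% yield, actual mass of CO2 = 998.54 × 0.7275 = 726.43 g.

726.4 g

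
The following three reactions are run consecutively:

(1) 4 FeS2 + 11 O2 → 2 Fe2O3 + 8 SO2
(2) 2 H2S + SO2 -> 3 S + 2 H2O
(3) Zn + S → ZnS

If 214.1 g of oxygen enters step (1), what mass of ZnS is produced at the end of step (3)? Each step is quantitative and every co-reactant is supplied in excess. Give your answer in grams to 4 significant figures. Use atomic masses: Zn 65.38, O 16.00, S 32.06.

M(O2) = 2(16.00) = 32.00 g/mol.
M(ZnS) = 65.38 + 32.06 = 97.44 g/mol.
n(O2) = 214.1 / 32.00 = 6.6906 mol.
Reaction (1): O2→SO2 ratio 11:8 ⇒ n(SO2) = 4.8659 mol.
Reaction (2): SO2→S ratio 1:3 ⇒ n(S) = 14.598 mol.
Reaction (3): S→ZnS ratio 1:1 ⇒ n(ZnS) = 14.598 mol.
Mass of ZnS = 14.598 × 97.44 = 1422.4 g.

1422 g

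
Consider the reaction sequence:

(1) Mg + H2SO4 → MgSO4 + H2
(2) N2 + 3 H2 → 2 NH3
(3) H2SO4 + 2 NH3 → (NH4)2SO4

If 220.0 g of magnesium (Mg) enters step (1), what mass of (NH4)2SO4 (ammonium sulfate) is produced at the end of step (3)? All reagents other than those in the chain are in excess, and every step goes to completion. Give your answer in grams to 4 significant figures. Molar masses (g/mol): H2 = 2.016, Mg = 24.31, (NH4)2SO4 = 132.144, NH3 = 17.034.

n(Mg) = 220.0 / 24.31 = 9.0498 mol.
Reaction (1): Mg→H2 ratio 1:1 ⇒ n(H2) = 9.0498 mol.
Reaction (2): H2→NH3 ratio 3:2 ⇒ n(NH3) = 6.0332 mol.
Reaction (3): NH3→(NH4)2SO4 ratio 2:1 ⇒ n((NH4)2SO4) = 3.0166 mol.
Mass of (NH4)2SO4 = 3.0166 × 132.144 = 398.62 g.

398.6 g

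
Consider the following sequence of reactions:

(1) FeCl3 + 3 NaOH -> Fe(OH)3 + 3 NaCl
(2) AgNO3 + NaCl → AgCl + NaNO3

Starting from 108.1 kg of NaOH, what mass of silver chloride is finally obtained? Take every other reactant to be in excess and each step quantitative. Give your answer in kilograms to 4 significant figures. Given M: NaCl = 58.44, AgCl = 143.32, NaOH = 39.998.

387.3 kg

108.1 kg = 108100 g.
n(NaOH) = 108100 / 39.998 = 2702.6 mol.
Step 1 gives a 3:3 ratio of NaOH to NaCl, so n(NaCl) = 2702.6 mol.
In step 2 the NaCl:AgCl ratio is 1:1, so n(AgCl) = 2702.6 mol.
Mass of AgCl = 2702.6 × 143.32 = 387340 g = 387.3 kg.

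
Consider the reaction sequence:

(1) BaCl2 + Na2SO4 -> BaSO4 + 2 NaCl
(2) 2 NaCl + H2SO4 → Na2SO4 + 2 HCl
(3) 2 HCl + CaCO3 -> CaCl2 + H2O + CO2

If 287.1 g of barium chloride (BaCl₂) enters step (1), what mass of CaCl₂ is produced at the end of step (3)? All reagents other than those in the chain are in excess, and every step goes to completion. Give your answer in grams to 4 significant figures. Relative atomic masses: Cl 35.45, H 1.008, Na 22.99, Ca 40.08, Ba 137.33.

M(BaCl2) = 137.33 + 2(35.45) = 208.23 g/mol.
M(CaCl2) = 40.08 + 2(35.45) = 110.98 g/mol.
n(BaCl2) = 287.1 / 208.23 = 1.3788 mol.
Reaction (1): BaCl2→NaCl ratio 1:2 ⇒ n(NaCl) = 2.7575 mol.
Reaction (2): NaCl→HCl ratio 2:2 ⇒ n(HCl) = 2.7575 mol.
Reaction (3): HCl→CaCl2 ratio 2:1 ⇒ n(CaCl2) = 1.3788 mol.
Mass of CaCl2 = 1.3788 × 110.98 = 153.02 g.

153.0 g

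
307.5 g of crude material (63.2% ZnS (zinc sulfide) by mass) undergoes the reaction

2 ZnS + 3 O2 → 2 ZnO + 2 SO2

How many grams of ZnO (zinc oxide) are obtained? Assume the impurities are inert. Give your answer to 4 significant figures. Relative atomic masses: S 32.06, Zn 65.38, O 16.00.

Mass of pure ZnS = 307.5 g × 0.632 = 194.34 g.
M(ZnS) = 65.38 + 32.06 = 97.44 g/mol.
M(ZnO) = 65.38 + 16.00 = 81.38 g/mol.
n(ZnS) = 194.34 g / 97.44 g/mol = 1.9945 mol.
From the equation the ZnS:ZnO mole ratio is 2:2, so n(ZnO) = 1.9945 × 2/2 = 1.9945 mol.
Mass of ZnO = 1.9945 mol × 81.38 g/mol = 162.31 g.

162.3 g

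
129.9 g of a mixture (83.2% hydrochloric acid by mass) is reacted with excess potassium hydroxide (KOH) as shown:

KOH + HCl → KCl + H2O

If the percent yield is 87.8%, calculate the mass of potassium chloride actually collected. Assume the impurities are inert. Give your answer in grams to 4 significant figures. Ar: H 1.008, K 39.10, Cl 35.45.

194.0 g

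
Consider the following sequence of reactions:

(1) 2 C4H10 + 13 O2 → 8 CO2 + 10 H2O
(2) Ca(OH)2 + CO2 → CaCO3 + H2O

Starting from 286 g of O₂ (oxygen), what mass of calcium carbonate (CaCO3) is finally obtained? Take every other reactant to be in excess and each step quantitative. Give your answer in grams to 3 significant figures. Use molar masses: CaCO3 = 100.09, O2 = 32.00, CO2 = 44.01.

n(O2) = 286.0 / 32.00 = 8.938 mol.
Step 1 gives a 13:8 ratio of O2 to CO2, so n(CO2) = 5.500 mol.
In step 2 the CO2:CaCO3 ratio is 1:1, so n(CaCO3) = 5.500 mol.
Mass of CaCO3 = 5.500 × 100.09 = 550.5 g.

550 g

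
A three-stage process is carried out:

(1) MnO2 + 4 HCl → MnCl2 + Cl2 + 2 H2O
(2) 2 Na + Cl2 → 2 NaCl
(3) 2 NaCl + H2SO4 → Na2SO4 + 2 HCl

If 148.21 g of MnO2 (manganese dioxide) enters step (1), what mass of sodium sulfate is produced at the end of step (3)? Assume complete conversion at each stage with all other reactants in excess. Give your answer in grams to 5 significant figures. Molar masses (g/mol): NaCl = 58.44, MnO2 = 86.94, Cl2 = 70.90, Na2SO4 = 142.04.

242.14 g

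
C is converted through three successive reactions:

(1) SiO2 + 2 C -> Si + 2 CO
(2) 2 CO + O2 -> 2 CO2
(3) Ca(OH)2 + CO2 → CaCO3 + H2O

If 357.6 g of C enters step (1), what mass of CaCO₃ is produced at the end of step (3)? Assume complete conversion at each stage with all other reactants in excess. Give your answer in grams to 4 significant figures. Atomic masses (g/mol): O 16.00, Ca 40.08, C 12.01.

M(C) = 12.01 g/mol.
M(CaCO3) = 40.08 + 12.01 + 3(16.00) = 100.09 g/mol.
n(C) = 357.6 / 12.01 = 29.775 mol.
Reaction (1): C→CO ratio 2:2 ⇒ n(CO) = 29.775 mol.
Reaction (2): CO→CO2 ratio 2:2 ⇒ n(CO2) = 29.775 mol.
Reaction (3): CO2→CaCO3 ratio 1:1 ⇒ n(CaCO3) = 29.775 mol.
Mass of CaCO3 = 29.775 × 100.09 = 2980.2 g.

2980 g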